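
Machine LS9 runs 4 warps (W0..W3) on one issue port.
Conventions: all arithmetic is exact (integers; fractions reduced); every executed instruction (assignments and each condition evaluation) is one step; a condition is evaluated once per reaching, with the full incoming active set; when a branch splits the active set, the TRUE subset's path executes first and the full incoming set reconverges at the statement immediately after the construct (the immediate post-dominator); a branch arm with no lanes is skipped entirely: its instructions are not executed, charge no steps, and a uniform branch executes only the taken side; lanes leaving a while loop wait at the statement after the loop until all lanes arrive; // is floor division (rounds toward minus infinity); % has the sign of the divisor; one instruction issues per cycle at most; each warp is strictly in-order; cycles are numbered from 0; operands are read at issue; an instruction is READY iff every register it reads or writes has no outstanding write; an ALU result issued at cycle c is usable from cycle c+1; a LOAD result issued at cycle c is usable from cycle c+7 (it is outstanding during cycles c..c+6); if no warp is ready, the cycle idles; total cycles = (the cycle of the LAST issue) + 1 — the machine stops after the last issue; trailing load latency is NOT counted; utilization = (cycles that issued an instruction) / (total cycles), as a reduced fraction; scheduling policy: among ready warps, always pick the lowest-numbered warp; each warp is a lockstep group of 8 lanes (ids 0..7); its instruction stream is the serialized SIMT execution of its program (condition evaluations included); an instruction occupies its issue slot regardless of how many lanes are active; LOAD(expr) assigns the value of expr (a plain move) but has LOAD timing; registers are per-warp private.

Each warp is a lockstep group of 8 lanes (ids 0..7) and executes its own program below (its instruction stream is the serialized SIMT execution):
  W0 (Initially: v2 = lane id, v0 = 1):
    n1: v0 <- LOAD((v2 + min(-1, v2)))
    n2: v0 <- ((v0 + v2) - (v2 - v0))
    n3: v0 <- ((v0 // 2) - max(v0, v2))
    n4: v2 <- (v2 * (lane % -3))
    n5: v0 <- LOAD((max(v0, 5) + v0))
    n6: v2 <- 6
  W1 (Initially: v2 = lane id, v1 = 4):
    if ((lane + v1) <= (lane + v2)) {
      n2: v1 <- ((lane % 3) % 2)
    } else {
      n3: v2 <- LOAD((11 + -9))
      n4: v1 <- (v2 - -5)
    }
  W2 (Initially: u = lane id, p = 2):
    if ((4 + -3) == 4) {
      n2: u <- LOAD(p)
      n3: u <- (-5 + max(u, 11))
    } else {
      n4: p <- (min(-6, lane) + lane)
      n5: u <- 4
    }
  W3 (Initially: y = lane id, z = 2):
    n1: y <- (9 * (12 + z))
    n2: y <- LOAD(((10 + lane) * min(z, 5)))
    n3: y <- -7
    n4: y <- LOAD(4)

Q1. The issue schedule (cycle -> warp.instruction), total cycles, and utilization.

cycle 0: W0.I0
cycle 1: W1.I0
cycle 2: W1.I1
cycle 3: W1.I2
cycle 4: W2.I0
cycle 5: W2.I1
cycle 6: W2.I2
cycle 7: W0.I1
cycle 8: W0.I2
cycle 9: W0.I3
cycle 10: W0.I4
cycle 11: W0.I5
cycle 12: W1.I3
cycle 13: W3.I0
cycle 14: W3.I1
cycle 15: idle
cycle 16: idle
cycle 17: idle
cycle 18: idle
cycle 19: idle
cycle 20: idle
cycle 21: W3.I2
cycle 22: W3.I3

Answer: 23 cycles, utilization 17/23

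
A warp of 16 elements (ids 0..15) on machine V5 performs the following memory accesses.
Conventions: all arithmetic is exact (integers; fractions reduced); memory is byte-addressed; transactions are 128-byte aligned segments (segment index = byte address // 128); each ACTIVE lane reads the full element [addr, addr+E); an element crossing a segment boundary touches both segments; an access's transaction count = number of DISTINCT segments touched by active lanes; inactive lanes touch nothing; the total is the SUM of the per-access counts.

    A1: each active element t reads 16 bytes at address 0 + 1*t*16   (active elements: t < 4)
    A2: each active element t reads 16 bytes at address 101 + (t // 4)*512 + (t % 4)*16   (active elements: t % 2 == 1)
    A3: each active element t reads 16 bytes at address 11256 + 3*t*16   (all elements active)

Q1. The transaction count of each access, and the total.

A1: 1 transaction
A2: 8 transactions
A3: 7 transactions

Answer: 1,8,7; total 16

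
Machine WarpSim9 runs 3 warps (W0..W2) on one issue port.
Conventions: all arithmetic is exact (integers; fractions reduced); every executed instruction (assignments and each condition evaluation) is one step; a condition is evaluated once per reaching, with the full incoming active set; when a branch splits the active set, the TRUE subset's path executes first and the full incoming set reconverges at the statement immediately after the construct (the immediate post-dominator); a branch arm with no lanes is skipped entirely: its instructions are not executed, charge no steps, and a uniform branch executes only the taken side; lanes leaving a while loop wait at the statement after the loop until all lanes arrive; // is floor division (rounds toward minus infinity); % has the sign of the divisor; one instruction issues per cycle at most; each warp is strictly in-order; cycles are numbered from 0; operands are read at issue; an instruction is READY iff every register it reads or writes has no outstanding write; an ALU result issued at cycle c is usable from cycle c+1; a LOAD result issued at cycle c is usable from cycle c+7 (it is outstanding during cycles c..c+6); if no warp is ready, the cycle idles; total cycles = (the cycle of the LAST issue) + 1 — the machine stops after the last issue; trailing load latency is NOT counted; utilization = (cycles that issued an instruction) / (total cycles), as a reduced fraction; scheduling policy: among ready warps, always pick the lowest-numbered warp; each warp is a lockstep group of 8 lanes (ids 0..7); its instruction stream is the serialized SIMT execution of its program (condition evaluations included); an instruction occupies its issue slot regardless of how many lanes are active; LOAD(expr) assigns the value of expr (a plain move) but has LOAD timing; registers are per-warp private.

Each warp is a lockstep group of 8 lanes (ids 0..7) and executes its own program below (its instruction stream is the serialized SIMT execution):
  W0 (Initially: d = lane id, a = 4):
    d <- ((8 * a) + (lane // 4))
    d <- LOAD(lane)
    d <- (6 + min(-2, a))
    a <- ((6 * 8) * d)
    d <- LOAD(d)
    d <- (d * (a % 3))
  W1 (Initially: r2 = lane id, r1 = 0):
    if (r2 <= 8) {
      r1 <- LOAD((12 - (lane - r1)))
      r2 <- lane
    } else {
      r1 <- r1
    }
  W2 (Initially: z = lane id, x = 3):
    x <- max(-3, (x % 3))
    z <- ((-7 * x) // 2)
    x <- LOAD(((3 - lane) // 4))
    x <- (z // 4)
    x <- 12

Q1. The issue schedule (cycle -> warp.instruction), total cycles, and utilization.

cycle 0: W0.I0
cycle 1: W0.I1
cycle 2: W1.I0
cycle 3: W1.I1
cycle 4: W1.I2
cycle 5: W2.I0
cycle 6: W2.I1
cycle 7: W2.I2
cycle 8: W0.I2
cycle 9: W0.I3
cycle 10: W0.I4
cycle 11: idle
cycle 12: idle
cycle 13: idle
cycle 14: W2.I3
cycle 15: W2.I4
cycle 16: idle
cycle 17: W0.I5

Answer: 18 cycles, utilization 7/9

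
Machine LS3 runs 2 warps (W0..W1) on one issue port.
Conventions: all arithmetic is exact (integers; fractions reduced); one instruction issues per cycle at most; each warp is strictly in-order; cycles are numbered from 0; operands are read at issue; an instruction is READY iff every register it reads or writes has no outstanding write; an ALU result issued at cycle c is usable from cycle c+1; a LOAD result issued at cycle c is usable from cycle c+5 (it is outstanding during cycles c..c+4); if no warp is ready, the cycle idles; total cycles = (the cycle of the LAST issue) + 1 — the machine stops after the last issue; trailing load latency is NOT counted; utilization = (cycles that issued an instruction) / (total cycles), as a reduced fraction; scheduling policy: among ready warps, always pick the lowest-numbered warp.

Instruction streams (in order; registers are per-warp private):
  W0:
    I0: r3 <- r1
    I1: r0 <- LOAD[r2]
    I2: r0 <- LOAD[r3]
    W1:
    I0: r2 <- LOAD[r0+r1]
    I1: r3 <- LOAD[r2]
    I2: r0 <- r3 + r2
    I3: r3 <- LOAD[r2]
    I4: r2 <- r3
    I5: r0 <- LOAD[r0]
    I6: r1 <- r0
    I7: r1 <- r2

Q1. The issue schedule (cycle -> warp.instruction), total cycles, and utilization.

cycle 0: W0.I0
cycle 1: W0.I1
cycle 2: W1.I0
cycle 3: idle
cycle 4: idle
cycle 5: idle
cycle 6: W0.I2
cycle 7: W1.I1
cycle 8: idle
cycle 9: idle
cycle 10: idle
cycle 11: idle
cycle 12: W1.I2
cycle 13: W1.I3
cycle 14: idle
cycle 15: idle
cycle 16: idle
cycle 17: idle
cycle 18: W1.I4
cycle 19: W1.I5
cycle 20: idle
cycle 21: idle
cycle 22: idle
cycle 23: idle
cycle 24: W1.I6
cycle 25: W1.I7

Answer: 26 cycles, utilization 11/26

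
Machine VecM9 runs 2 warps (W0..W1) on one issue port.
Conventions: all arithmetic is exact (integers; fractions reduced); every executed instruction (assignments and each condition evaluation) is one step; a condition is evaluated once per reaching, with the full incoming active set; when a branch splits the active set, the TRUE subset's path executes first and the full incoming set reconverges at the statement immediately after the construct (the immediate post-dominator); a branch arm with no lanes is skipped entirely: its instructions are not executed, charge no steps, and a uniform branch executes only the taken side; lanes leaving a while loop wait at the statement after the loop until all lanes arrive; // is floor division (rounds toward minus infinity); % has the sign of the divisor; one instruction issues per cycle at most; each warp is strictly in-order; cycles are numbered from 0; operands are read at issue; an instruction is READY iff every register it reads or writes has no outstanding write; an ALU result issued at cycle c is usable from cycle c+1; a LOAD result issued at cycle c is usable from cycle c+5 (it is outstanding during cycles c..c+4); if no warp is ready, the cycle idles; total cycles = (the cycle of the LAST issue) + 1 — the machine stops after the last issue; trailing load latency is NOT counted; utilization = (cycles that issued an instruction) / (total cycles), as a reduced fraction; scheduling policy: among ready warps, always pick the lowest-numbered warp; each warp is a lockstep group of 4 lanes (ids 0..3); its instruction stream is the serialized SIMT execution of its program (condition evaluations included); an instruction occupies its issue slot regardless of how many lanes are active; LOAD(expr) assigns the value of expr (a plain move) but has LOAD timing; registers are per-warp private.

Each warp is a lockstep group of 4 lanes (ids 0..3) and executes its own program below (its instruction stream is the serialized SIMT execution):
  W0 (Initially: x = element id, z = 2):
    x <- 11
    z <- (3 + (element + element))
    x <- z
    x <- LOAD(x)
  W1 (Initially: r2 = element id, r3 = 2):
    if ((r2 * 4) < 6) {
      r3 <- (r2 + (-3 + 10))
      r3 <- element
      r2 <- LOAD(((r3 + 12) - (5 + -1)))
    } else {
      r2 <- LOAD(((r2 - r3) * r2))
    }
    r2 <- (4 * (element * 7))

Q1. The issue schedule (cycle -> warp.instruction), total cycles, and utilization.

cycle 0: W0.I0
cycle 1: W0.I1
cycle 2: W0.I2
cycle 3: W0.I3
cycle 4: W1.I0
cycle 5: W1.I1
cycle 6: W1.I2
cycle 7: W1.I3
cycle 8: idle
cycle 9: idle
cycle 10: idle
cycle 11: idle
cycle 12: W1.I4
cycle 13: idle
cycle 14: idle
cycle 15: idle
cycle 16: idle
cycle 17: W1.I5

Answer: 18 cycles, utilization 5/9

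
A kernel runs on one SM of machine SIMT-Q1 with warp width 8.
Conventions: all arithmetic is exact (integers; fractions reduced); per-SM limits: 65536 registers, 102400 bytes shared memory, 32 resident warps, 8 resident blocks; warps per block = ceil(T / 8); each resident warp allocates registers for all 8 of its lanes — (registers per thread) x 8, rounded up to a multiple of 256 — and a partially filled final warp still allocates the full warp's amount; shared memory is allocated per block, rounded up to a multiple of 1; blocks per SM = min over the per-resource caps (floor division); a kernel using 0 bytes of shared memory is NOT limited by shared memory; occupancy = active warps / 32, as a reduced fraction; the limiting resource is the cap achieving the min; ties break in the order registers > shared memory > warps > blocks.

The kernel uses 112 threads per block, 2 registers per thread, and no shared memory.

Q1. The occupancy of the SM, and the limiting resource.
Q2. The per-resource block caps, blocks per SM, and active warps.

Answer: occupancy 7/8, limited by warps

registers: 18 blocks
shared memory: no limit (kernel uses none)
warps: 2 blocks
blocks: 8 blocks

Answer: 2 blocks, 28 active warps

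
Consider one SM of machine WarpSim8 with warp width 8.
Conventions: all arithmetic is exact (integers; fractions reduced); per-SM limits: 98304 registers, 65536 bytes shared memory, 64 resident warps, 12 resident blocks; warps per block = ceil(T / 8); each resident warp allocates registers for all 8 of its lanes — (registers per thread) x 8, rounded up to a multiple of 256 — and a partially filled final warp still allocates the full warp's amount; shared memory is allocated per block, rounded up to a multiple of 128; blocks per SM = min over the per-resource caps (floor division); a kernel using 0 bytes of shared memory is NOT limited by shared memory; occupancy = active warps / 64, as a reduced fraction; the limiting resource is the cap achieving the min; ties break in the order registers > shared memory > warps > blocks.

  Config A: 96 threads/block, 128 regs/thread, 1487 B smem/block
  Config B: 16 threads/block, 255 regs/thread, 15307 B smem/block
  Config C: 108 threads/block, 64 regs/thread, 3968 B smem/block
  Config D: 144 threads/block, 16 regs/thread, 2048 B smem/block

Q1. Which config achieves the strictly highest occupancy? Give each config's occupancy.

occupancies: A 15/16, B 1/8, C 7/8, D 27/32

Answer: A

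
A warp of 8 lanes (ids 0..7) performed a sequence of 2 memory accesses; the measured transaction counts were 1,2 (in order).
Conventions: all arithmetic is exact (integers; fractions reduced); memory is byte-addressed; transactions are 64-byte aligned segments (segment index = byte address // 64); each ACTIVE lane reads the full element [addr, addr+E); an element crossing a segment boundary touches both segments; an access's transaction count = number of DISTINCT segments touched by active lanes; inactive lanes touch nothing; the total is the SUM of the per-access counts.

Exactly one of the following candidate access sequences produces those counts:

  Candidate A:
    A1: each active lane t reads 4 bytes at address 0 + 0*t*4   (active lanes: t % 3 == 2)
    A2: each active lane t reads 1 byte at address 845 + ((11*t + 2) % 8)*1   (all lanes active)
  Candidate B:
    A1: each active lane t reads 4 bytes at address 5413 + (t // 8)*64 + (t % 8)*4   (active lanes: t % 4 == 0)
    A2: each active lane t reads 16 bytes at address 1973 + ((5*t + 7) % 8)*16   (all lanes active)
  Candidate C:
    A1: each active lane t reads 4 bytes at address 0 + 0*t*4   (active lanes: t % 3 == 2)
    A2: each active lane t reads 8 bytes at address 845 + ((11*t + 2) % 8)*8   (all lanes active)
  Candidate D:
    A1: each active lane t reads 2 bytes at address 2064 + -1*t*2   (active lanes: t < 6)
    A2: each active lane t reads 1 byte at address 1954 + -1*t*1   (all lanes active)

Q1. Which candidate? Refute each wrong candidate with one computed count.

A: A2 gives 1 transaction, not 2
B: A2 gives 3 transactions, not 2
D: A2 gives 1 transaction, not 2
C: all counts match (1,2)

Answer: C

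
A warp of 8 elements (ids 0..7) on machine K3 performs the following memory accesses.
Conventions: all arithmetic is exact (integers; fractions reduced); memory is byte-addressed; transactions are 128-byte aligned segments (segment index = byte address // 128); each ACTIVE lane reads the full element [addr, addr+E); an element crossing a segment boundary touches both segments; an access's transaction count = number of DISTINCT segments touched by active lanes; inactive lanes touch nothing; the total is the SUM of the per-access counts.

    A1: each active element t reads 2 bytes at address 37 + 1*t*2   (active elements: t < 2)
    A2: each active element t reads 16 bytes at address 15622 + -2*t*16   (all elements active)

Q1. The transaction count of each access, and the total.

A1: 1 transaction
A2: 3 transactions

Answer: 1,3; total 4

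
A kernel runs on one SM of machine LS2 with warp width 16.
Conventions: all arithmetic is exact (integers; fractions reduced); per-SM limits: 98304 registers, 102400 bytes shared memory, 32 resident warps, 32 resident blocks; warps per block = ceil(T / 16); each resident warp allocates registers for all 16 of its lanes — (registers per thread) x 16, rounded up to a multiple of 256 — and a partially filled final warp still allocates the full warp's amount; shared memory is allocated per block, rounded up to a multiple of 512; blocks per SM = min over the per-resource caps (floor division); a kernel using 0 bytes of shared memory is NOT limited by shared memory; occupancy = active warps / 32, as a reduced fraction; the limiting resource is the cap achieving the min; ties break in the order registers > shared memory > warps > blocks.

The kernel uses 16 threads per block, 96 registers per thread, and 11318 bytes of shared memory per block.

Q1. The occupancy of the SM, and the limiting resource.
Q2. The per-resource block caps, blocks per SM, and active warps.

Answer: occupancy 1/4, limited by shared memory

registers: 64 blocks
shared memory: 8 blocks
warps: 32 blocks
blocks: 32 blocks

Answer: 8 blocks, 8 active warps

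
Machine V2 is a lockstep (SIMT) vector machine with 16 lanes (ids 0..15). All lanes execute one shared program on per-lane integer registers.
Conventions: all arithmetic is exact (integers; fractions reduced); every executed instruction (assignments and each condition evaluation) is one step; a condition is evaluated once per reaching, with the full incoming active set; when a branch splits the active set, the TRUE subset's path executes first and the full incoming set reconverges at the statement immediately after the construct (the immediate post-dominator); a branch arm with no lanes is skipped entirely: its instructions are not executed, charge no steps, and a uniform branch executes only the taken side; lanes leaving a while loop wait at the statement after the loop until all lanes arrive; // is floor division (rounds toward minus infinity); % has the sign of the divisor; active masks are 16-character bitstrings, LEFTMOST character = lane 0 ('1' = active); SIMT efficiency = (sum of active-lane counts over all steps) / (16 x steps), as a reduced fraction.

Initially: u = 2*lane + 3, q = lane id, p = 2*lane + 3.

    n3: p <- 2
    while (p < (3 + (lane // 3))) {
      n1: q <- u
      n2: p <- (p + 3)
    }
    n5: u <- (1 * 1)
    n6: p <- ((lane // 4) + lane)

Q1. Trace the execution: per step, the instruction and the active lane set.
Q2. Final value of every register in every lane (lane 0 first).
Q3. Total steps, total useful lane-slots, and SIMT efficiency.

step 0: p <- 2                       1111111111111111
step 1: eval (p < (3 + (lane // 3))) 1111111111111111
step 2: q <- u                       1111111111111111
step 3: p <- (p + 3)                 1111111111111111
step 4: eval (p < (3 + (lane // 3))) 1111111111111111
step 5: q <- u                       0000000001111111
step 6: p <- (p + 3)                 0000000001111111
step 7: eval (p < (3 + (lane // 3))) 0000000001111111
step 8: u <- (1 * 1)                 1111111111111111
step 9: p <- ((lane // 4) + lane)    1111111111111111

Answer: 10 steps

u: 1,1,1,1,1,1,1,1,1,1,1,1,1,1,1,1
q: 3,5,7,9,11,13,15,17,19,21,23,25,27,29,31,33
p: 0,1,2,3,5,6,7,8,10,11,12,13,15,16,17,18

steps = 10; useful = 133; efficiency = 133/160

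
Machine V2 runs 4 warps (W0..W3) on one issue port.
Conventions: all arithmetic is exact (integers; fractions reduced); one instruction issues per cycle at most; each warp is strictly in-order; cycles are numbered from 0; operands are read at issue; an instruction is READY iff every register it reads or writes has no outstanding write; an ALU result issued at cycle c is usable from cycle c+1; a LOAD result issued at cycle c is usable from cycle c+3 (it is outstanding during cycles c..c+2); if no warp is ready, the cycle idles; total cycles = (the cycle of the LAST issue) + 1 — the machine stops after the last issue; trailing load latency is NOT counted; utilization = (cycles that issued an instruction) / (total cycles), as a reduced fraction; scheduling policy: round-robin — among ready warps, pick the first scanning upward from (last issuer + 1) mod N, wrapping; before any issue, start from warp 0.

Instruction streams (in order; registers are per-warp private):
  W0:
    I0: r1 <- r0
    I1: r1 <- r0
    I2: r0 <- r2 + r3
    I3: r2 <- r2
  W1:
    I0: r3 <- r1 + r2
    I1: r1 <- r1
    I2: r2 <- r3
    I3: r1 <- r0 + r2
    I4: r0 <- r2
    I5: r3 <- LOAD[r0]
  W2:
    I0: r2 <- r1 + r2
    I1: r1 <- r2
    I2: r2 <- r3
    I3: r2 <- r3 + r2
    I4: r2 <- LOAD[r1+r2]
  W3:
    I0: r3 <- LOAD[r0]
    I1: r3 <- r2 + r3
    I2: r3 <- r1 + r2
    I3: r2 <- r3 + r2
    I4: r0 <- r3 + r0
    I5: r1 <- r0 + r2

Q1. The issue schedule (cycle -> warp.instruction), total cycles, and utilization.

cycle 0: W0.I0
cycle 1: W1.I0
cycle 2: W2.I0
cycle 3: W3.I0
cycle 4: W0.I1
cycle 5: W1.I1
cycle 6: W2.I1
cycle 7: W3.I1
cycle 8: W0.I2
cycle 9: W1.I2
cycle 10: W2.I2
cycle 11: W3.I2
cycle 12: W0.I3
cycle 13: W1.I3
cycle 14: W2.I3
cycle 15: W3.I3
cycle 16: W1.I4
cycle 17: W2.I4
cycle 18: W3.I4
cycle 19: W1.I5
cycle 20: W3.I5

Answer: 21 cycles, utilization 1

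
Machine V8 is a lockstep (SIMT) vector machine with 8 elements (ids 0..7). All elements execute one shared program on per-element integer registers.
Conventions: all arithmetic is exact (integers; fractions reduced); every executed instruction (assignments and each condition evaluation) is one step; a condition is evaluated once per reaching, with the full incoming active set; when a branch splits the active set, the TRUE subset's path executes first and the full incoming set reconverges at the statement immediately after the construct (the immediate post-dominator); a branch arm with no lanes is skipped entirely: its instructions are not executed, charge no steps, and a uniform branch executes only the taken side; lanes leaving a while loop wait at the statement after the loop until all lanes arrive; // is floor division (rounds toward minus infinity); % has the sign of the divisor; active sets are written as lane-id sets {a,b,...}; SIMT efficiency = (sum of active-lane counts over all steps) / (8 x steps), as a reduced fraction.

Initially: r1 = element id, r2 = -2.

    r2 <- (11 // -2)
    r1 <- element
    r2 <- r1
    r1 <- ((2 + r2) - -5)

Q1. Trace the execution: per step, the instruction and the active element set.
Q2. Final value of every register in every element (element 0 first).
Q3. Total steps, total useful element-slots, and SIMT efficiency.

step 0: r2 <- (11 // -2)             {0,1,2,3,4,5,6,7}
step 1: r1 <- element                {0,1,2,3,4,5,6,7}
step 2: r2 <- r1                     {0,1,2,3,4,5,6,7}
step 3: r1 <- ((2 + r2) - -5)        {0,1,2,3,4,5,6,7}

Answer: 4 steps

r1: 7,8,9,10,11,12,13,14
r2: 0,1,2,3,4,5,6,7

steps = 4; useful = 32; efficiency = 32/32 = 1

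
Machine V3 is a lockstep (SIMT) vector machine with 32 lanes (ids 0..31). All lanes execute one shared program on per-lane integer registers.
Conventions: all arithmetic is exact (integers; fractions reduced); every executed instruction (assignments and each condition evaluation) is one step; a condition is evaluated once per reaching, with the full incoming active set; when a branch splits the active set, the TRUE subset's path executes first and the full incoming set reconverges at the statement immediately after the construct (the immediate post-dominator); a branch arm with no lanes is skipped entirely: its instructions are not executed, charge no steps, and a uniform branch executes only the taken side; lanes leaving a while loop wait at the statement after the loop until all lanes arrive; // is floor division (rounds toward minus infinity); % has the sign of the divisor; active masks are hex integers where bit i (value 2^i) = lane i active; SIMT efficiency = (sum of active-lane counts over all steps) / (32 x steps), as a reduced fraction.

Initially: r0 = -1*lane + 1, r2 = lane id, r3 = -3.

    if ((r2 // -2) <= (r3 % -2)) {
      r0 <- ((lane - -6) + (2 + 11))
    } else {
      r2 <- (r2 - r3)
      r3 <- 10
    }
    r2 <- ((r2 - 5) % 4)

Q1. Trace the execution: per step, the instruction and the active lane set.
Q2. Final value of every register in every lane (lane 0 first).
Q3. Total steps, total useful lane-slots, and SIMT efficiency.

step 0: eval ((r2 // -2) <= (r3 % -2)) 0xffffffff
step 1: r0 <- ((lane - -6) + (2 + 11)) 0xfffffffe
step 2: r2 <- (r2 - r3)              0x00000001
step 3: r3 <- 10                     0x00000001
step 4: r2 <- ((r2 - 5) % 4)         0xffffffff

Answer: 5 steps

r0: 1,20,21,22,23,24,25,26,27,28,29,30,31,32,33,34,35,36,37,38,39,40,41,42,43,44,45,46,47,48,49,50
r2: 2,0,1,2,3,0,1,2,3,0,1,2,3,0,1,2,3,0,1,2,3,0,1,2,3,0,1,2,3,0,1,2
r3: 10,-3,-3,-3,-3,-3,-3,-3,-3,-3,-3,-3,-3,-3,-3,-3,-3,-3,-3,-3,-3,-3,-3,-3,-3,-3,-3,-3,-3,-3,-3,-3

steps = 5; useful = 97; efficiency = 97/160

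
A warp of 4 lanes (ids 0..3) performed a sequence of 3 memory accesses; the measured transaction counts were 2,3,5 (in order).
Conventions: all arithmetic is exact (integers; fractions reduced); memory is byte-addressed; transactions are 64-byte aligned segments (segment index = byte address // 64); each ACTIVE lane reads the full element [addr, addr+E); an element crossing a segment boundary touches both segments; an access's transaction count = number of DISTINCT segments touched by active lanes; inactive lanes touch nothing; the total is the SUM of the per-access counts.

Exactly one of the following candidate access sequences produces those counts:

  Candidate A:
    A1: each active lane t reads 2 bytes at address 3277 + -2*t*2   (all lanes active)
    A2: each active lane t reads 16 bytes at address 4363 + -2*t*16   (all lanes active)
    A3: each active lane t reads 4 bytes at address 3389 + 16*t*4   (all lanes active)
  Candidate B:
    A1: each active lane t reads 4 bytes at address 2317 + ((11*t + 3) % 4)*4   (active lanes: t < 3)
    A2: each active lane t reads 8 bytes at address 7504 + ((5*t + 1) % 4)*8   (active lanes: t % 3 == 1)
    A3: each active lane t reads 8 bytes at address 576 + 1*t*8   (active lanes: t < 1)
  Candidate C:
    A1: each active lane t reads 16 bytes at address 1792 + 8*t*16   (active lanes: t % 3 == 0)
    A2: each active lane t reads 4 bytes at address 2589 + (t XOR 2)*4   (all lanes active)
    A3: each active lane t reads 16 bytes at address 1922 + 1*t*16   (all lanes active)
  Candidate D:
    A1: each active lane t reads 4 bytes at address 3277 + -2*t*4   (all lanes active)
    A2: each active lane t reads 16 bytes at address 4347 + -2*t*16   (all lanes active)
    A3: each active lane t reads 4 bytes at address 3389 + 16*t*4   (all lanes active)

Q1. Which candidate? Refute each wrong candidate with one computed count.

A: A1 gives 1 transaction, not 2
B: A1 gives 1 transaction, not 2
C: A2 gives 1 transaction, not 3
D: all counts match (2,3,5)

Answer: D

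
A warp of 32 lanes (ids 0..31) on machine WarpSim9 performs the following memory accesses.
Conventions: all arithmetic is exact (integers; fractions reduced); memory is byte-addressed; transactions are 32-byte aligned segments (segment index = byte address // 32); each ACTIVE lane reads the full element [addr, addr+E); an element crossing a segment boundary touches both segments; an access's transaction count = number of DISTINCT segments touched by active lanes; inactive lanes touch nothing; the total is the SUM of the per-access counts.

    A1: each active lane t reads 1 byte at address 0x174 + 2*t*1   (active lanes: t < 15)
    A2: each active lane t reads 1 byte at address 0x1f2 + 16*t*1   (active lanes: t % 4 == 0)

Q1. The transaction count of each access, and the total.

A1: 2 transactions
A2: 8 transactions

Answer: 2,8; total 10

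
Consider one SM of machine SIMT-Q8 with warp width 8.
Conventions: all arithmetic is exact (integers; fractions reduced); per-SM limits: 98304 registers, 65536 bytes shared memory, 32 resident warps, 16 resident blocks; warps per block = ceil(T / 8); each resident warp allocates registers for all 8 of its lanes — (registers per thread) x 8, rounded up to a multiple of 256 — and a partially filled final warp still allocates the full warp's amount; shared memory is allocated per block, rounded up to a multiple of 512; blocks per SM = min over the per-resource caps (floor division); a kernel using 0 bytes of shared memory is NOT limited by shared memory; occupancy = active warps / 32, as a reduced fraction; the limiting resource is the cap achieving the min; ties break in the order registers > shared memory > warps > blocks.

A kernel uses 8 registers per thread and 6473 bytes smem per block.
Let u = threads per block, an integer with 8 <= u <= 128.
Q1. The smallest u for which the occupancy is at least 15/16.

Answer: u = 25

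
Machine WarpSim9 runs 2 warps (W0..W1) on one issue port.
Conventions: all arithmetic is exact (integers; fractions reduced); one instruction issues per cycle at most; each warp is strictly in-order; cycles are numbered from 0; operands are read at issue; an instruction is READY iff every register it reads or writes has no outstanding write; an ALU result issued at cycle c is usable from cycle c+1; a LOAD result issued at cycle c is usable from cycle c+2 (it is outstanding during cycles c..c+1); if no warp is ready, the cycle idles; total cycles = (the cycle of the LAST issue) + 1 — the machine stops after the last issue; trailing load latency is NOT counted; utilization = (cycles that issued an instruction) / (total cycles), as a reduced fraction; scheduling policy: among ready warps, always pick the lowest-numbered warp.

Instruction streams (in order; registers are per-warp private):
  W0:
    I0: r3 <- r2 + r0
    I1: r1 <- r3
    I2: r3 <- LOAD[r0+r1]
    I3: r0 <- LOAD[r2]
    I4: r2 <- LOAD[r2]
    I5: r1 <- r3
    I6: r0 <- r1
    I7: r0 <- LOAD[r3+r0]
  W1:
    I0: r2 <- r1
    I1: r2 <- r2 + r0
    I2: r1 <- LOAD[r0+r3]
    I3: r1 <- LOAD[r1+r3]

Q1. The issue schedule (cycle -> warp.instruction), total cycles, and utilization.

cycle 0: W0.I0
cycle 1: W0.I1
cycle 2: W0.I2
cycle 3: W0.I3
cycle 4: W0.I4
cycle 5: W0.I5
cycle 6: W0.I6
cycle 7: W0.I7
cycle 8: W1.I0
cycle 9: W1.I1
cycle 10: W1.I2
cycle 11: idle
cycle 12: W1.I3

Answer: 13 cycles, utilization 12/13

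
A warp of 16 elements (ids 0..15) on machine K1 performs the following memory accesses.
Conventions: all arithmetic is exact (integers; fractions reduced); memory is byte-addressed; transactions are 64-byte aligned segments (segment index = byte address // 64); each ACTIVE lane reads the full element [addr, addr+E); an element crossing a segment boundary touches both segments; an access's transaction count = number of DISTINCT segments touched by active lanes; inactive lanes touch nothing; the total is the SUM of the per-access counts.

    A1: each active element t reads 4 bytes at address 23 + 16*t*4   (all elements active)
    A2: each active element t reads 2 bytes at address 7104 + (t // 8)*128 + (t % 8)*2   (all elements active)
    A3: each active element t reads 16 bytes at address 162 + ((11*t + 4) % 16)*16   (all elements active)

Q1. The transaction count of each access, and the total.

A1: 16 transactions
A2: 2 transactions
A3: 5 transactions

Answer: 16,2,5; total 23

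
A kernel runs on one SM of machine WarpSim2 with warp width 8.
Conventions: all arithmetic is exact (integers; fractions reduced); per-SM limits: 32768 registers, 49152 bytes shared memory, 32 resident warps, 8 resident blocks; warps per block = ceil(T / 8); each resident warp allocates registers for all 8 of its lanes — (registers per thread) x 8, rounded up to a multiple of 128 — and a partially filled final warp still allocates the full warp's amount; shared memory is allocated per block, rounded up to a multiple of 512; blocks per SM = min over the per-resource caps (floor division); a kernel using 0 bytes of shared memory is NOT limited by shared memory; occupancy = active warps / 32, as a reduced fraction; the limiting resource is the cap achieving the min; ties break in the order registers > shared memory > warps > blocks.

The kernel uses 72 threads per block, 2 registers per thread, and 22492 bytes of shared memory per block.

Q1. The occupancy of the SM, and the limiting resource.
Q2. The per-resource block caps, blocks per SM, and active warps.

Answer: occupancy 9/16, limited by shared memory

registers: 28 blocks
shared memory: 2 blocks
warps: 3 blocks
blocks: 8 blocks

Answer: 2 blocks, 18 active warps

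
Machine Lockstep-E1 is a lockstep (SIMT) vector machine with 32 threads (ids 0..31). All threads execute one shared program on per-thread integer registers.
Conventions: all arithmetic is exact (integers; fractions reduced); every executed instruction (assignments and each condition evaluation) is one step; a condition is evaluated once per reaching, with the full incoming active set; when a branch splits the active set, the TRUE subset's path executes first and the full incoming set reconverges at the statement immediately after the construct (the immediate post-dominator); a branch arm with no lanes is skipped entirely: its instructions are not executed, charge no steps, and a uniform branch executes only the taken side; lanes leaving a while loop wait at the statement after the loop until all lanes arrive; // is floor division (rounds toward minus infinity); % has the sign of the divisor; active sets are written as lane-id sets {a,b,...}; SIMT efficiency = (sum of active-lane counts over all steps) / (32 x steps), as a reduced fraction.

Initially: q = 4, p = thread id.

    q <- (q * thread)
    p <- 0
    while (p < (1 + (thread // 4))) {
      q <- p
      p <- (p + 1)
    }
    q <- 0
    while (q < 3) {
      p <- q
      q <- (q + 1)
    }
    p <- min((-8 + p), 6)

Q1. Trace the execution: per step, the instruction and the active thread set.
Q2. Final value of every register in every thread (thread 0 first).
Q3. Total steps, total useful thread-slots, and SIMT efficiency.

step 0: q <- (q * thread)            {0,1,2,3,4,5,6,7,8,9,10,11,12,13,14,15,16,17,18,19,20,21,22,23,24,25,26,27,28,29,30,31}
step 1: p <- 0                       {0,1,2,3,4,5,6,7,8,9,10,11,12,13,14,15,16,17,18,19,20,21,22,23,24,25,26,27,28,29,30,31}
step 2: eval (p < (1 + (thread // 4))) {0,1,2,3,4,5,6,7,8,9,10,11,12,13,14,15,16,17,18,19,20,21,22,23,24,25,26,27,28,29,30,31}
step 3: q <- p                       {0,1,2,3,4,5,6,7,8,9,10,11,12,13,14,15,16,17,18,19,20,21,22,23,24,25,26,27,28,29,30,31}
step 4: p <- (p + 1)                 {0,1,2,3,4,5,6,7,8,9,10,11,12,13,14,15,16,17,18,19,20,21,22,23,24,25,26,27,28,29,30,31}
step 5: eval (p < (1 + (thread // 4))) {0,1,2,3,4,5,6,7,8,9,10,11,12,13,14,15,16,17,18,19,20,21,22,23,24,25,26,27,28,29,30,31}
step 6: q <- p                       {4,5,6,7,8,9,10,11,12,13,14,15,16,17,18,19,20,21,22,23,24,25,26,27,28,29,30,31}
step 7: p <- (p + 1)                 {4,5,6,7,8,9,10,11,12,13,14,15,16,17,18,19,20,21,22,23,24,25,26,27,28,29,30,31}
step 8: eval (p < (1 + (thread // 4))) {4,5,6,7,8,9,10,11,12,13,14,15,16,17,18,19,20,21,22,23,24,25,26,27,28,29,30,31}
step 9: q <- p                       {8,9,10,11,12,13,14,15,16,17,18,19,20,21,22,23,24,25,26,27,28,29,30,31}
step 10: p <- (p + 1)                 {8,9,10,11,12,13,14,15,16,17,18,19,20,21,22,23,24,25,26,27,28,29,30,31}
step 11: eval (p < (1 + (thread // 4))) {8,9,10,11,12,13,14,15,16,17,18,19,20,21,22,23,24,25,26,27,28,29,30,31}
step 12: q <- p                       {12,13,14,15,16,17,18,19,20,21,22,23,24,25,26,27,28,29,30,31}
step 13: p <- (p + 1)                 {12,13,14,15,16,17,18,19,20,21,22,23,24,25,26,27,28,29,30,31}
step 14: eval (p < (1 + (thread // 4))) {12,13,14,15,16,17,18,19,20,21,22,23,24,25,26,27,28,29,30,31}
step 15: q <- p                       {16,17,18,19,20,21,22,23,24,25,26,27,28,29,30,31}
step 16: p <- (p + 1)                 {16,17,18,19,20,21,22,23,24,25,26,27,28,29,30,31}
step 17: eval (p < (1 + (thread // 4))) {16,17,18,19,20,21,22,23,24,25,26,27,28,29,30,31}
step 18: q <- p                       {20,21,22,23,24,25,26,27,28,29,30,31}
step 19: p <- (p + 1)                 {20,21,22,23,24,25,26,27,28,29,30,31}
step 20: eval (p < (1 + (thread // 4))) {20,21,22,23,24,25,26,27,28,29,30,31}
step 21: q <- p                       {24,25,26,27,28,29,30,31}
step 22: p <- (p + 1)                 {24,25,26,27,28,29,30,31}
step 23: eval (p < (1 + (thread // 4))) {24,25,26,27,28,29,30,31}
step 24: q <- p                       {28,29,30,31}
step 25: p <- (p + 1)                 {28,29,30,31}
step 26: eval (p < (1 + (thread // 4))) {28,29,30,31}
step 27: q <- 0                       {0,1,2,3,4,5,6,7,8,9,10,11,12,13,14,15,16,17,18,19,20,21,22,23,24,25,26,27,28,29,30,31}
step 28: eval (q < 3)                 {0,1,2,3,4,5,6,7,8,9,10,11,12,13,14,15,16,17,18,19,20,21,22,23,24,25,26,27,28,29,30,31}
step 29: p <- q                       {0,1,2,3,4,5,6,7,8,9,10,11,12,13,14,15,16,17,18,19,20,21,22,23,24,25,26,27,28,29,30,31}
step 30: q <- (q + 1)                 {0,1,2,3,4,5,6,7,8,9,10,11,12,13,14,15,16,17,18,19,20,21,22,23,24,25,26,27,28,29,30,31}
step 31: eval (q < 3)                 {0,1,2,3,4,5,6,7,8,9,10,11,12,13,14,15,16,17,18,19,20,21,22,23,24,25,26,27,28,29,30,31}
step 32: p <- q                       {0,1,2,3,4,5,6,7,8,9,10,11,12,13,14,15,16,17,18,19,20,21,22,23,24,25,26,27,28,29,30,31}
step 33: q <- (q + 1)                 {0,1,2,3,4,5,6,7,8,9,10,11,12,13,14,15,16,17,18,19,20,21,22,23,24,25,26,27,28,29,30,31}
step 34: eval (q < 3)                 {0,1,2,3,4,5,6,7,8,9,10,11,12,13,14,15,16,17,18,19,20,21,22,23,24,25,26,27,28,29,30,31}
step 35: p <- q                       {0,1,2,3,4,5,6,7,8,9,10,11,12,13,14,15,16,17,18,19,20,21,22,23,24,25,26,27,28,29,30,31}
step 36: q <- (q + 1)                 {0,1,2,3,4,5,6,7,8,9,10,11,12,13,14,15,16,17,18,19,20,21,22,23,24,25,26,27,28,29,30,31}
step 37: eval (q < 3)                 {0,1,2,3,4,5,6,7,8,9,10,11,12,13,14,15,16,17,18,19,20,21,22,23,24,25,26,27,28,29,30,31}
step 38: p <- min((-8 + p), 6)        {0,1,2,3,4,5,6,7,8,9,10,11,12,13,14,15,16,17,18,19,20,21,22,23,24,25,26,27,28,29,30,31}

Answer: 39 steps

q: 3,3,3,3,3,3,3,3,3,3,3,3,3,3,3,3,3,3,3,3,3,3,3,3,3,3,3,3,3,3,3,3
p: -6,-6,-6,-6,-6,-6,-6,-6,-6,-6,-6,-6,-6,-6,-6,-6,-6,-6,-6,-6,-6,-6,-6,-6,-6,-6,-6,-6,-6,-6,-6,-6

steps = 39; useful = 912; efficiency = 912/1248 = 19/26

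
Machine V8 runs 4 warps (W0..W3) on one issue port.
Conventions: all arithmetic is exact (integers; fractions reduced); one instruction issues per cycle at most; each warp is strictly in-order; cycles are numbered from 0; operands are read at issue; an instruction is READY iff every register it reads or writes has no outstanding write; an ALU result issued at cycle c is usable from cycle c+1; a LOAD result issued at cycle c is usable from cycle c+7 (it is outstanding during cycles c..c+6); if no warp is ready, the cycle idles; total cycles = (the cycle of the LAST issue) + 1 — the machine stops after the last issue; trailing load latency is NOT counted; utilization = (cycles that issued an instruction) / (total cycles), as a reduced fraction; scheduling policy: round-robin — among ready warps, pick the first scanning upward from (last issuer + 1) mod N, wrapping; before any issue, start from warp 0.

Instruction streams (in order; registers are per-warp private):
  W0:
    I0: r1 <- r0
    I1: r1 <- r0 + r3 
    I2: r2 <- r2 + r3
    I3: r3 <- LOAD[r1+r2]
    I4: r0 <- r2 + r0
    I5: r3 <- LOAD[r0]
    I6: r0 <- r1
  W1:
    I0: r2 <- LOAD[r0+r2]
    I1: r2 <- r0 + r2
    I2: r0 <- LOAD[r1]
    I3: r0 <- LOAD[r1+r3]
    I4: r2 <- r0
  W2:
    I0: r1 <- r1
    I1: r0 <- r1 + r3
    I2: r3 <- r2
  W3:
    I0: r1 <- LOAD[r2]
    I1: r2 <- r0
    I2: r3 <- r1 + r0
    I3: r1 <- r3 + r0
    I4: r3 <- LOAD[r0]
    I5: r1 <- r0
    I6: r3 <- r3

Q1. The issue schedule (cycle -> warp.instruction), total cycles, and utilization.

cycle 0: W0.I0
cycle 1: W1.I0
cycle 2: W2.I0
cycle 3: W3.I0
cycle 4: W0.I1
cycle 5: W2.I1
cycle 6: W3.I1
cycle 7: W0.I2
cycle 8: W1.I1
cycle 9: W2.I2
cycle 10: W3.I2
cycle 11: W0.I3
cycle 12: W1.I2
cycle 13: W3.I3
cycle 14: W0.I4
cycle 15: W3.I4
cycle 16: W3.I5
cycle 17: idle
cycle 18: W0.I5
cycle 19: W1.I3
cycle 20: W0.I6
cycle 21: idle
cycle 22: W3.I6
cycle 23: idle
cycle 24: idle
cycle 25: idle
cycle 26: W1.I4

Answer: 27 cycles, utilization 22/27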